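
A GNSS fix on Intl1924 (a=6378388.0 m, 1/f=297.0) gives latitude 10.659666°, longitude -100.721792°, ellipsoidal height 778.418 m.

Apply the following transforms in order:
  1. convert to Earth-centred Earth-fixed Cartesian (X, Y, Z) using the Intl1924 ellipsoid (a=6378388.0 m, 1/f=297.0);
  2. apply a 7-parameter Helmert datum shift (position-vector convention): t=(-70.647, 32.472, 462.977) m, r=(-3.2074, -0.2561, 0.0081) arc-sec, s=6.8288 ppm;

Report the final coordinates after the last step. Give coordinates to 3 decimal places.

start: φ=10.659666°, λ=-100.721792°, h=778.418 m
→ ECEF (a=6378388.000, f=1/297.0): X=-1166436.3775, Y=-6160346.2630, Z=1172188.4611
→ Helmert 7p (PV): X=-1166516.2033, Y=-6160337.6770, Z=1172753.7880

X=-1166516.203 m, Y=-6160337.677 m, Z=1172753.788 m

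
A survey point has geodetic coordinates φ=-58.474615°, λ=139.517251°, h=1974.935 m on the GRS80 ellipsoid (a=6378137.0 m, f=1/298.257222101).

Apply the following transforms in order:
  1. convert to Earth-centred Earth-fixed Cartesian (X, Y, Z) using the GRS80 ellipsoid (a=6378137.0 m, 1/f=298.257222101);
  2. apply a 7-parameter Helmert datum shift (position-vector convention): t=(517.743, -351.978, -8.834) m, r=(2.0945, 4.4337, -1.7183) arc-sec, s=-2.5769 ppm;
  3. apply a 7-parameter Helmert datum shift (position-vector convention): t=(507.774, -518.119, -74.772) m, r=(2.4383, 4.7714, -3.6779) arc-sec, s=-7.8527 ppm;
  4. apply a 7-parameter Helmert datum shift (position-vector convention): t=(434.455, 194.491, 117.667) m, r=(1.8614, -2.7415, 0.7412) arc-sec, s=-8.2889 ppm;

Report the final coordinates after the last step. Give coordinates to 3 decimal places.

start: φ=-58.474615°, λ=139.517251°, h=1974.935 m
→ ECEF (a=6378137.000, f=1/298.257222101): X=-2543565.2442, Y=2171085.8136, Z=-5415248.5513
→ Helmert 7p (PV): X=-2543139.2619, Y=2170804.4188, Z=-5415166.7105
→ Helmert 7p (PV): X=-2542698.0750, Y=2170378.6127, Z=-5415114.4690
→ Helmert 7p (PV): X=-2542178.3703, Y=2170594.8440, Z=-5414966.1258

X=-2542178.370 m, Y=2170594.844 m, Z=-5414966.126 m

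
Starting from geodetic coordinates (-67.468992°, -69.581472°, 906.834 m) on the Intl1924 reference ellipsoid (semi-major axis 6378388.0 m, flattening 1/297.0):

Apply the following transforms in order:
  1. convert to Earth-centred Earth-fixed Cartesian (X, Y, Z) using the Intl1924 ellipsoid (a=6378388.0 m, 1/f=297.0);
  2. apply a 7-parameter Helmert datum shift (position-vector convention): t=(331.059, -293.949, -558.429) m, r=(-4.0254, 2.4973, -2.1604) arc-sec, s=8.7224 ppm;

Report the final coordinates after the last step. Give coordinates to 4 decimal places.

X=855503.4783 m, Y=-2297888.3035 m, Z=-5870200.8101 m

start: φ=-67.468992°, λ=-69.581472°, h=906.834 m
→ ECEF (a=6378388.000, f=1/297.0): X=855260.0885, Y=-2297450.8064, Z=-5869625.6657
→ Helmert 7p (PV): X=855503.4783, Y=-2297888.3035, Z=-5870200.8101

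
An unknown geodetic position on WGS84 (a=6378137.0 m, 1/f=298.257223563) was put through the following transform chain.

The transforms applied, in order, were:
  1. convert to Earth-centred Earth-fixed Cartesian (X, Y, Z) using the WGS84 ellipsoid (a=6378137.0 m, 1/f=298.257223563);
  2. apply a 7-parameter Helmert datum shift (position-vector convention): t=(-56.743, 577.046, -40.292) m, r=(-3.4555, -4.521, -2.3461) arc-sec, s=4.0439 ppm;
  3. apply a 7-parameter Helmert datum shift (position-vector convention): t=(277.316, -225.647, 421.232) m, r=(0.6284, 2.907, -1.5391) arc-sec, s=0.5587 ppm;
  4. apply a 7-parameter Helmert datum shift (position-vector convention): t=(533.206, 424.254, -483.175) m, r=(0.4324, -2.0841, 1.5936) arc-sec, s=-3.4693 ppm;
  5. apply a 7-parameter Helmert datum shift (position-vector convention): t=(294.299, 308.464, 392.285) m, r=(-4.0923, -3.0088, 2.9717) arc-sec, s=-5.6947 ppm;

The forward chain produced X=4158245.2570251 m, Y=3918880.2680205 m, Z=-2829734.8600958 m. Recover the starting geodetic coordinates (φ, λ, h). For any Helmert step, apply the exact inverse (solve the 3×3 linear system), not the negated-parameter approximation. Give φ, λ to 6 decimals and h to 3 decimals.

start: X=4158245.2570, Y=3918880.2680, Z=-2829734.8601 m
→ Helmert⁻¹: X=4157989.8091, Y=3918590.3640, Z=-2830126.1699
→ Helmert⁻¹: X=4157472.7068, Y=3918141.6507, Z=-2829703.0326
→ Helmert⁻¹: X=4157203.7159, Y=3918387.5066, Z=-2830076.0314
→ Helmert⁻¹: X=4157137.0543, Y=3917889.3127, Z=-2830049.7776
→ geod (Bowring, a=6378137.000): φ=-26.50816300°, λ=43.30293100°, h=1110.2360 m

φ=-26.508163°, λ=43.302931°, h=1110.236 m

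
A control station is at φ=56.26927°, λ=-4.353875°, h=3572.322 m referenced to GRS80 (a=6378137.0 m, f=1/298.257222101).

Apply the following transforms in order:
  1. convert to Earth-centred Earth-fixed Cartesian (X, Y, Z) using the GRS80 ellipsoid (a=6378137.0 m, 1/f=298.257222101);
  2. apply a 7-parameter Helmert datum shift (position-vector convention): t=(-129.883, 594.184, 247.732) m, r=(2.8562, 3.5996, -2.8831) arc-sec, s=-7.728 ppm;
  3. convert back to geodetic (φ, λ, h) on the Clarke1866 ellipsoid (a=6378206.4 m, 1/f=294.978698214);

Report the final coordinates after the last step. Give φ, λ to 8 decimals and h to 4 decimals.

start: φ=56.269270°, λ=-4.353875°, h=3572.322 m
→ ECEF (a=6378137.000, f=1/298.257222101): X=3541680.7218, Y=-269649.6054, Z=5284120.2498
→ Helmert 7p (PV): X=3541611.9140, Y=-269176.0115, Z=5284261.6056
→ geod (Bowring, a=6378206.400): φ=56.27272969°, λ=-4.34634160°, h=3726.8297 m

φ=56.27272969°, λ=-4.34634160°, h=3726.8297 m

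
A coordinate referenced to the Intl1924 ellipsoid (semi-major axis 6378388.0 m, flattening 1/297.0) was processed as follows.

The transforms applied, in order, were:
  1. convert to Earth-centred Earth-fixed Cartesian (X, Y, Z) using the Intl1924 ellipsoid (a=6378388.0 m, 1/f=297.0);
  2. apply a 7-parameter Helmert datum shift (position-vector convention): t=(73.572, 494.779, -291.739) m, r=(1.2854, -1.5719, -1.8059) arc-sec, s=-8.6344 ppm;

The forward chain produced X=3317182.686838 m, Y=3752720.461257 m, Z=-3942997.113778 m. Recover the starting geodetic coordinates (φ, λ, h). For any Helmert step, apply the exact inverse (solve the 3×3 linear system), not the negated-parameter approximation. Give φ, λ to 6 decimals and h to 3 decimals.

φ=-38.399830°, λ=48.522677°, h=3867.767 m

start: X=3317182.6868, Y=3752720.4613, Z=-3942997.1138 m
→ Helmert⁻¹: X=3317074.8572, Y=3752262.5519, Z=-3942788.0800
→ geod (Bowring, a=6378388.000): φ=-38.39983000°, λ=48.52267700°, h=3867.7670 m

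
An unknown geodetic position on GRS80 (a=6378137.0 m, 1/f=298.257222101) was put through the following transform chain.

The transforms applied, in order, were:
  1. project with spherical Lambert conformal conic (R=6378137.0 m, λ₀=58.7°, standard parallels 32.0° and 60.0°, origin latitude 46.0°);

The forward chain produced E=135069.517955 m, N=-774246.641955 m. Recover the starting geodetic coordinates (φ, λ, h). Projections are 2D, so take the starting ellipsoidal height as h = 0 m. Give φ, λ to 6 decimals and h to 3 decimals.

φ=38.840799°, λ=60.291827°, h=0.000 m

start: E=135069.5180, N=-774246.6420 m
→ lcc⁻¹: φ=38.84079900°, λ=60.29182700°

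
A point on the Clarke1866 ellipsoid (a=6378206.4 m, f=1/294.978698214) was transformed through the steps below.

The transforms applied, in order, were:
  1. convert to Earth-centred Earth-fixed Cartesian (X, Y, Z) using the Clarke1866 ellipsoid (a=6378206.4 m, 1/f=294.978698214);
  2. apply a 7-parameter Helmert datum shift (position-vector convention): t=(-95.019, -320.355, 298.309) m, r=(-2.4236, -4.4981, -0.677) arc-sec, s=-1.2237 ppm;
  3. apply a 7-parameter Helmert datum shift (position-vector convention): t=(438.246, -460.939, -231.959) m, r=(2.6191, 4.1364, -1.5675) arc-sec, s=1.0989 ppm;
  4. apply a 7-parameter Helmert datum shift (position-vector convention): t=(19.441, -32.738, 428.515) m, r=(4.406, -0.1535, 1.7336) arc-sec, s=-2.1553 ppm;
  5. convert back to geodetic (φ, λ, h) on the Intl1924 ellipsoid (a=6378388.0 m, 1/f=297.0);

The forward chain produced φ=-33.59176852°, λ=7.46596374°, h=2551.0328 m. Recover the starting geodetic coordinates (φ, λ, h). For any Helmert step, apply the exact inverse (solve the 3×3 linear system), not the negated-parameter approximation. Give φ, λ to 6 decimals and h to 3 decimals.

start: φ=-33.591769°, λ=7.465964°, h=2551.033 m
→ ECEF (a=6378388.000, f=1/297.0): X=5275693.7490, Y=691370.1896, Z=-3510282.2215
→ Helmert⁻¹: X=5275688.8761, Y=691285.0846, Z=-3510736.9957
→ Helmert⁻¹: X=5275309.9734, Y=691740.7786, Z=-3510404.1724
→ Helmert⁻¹: X=5275332.6145, Y=692120.5470, Z=-3510813.6864
→ geod (Bowring, a=6378206.400): φ=-33.59827300°, λ=7.47448100°, h=2854.4630 m

φ=-33.598273°, λ=7.474481°, h=2854.463 m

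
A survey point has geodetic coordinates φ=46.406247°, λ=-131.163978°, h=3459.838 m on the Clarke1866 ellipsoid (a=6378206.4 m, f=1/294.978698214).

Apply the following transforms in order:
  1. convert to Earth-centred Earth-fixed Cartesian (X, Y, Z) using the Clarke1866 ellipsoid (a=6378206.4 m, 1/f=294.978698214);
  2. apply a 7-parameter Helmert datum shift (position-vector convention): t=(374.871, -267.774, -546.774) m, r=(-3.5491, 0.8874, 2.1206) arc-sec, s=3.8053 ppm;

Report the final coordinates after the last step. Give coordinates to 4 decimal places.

start: φ=46.406247°, λ=-131.163978°, h=3459.838 m
→ ECEF (a=6378206.400, f=1/294.978698214): X=-2901579.3518, Y=-3318654.9522, Z=4598802.3847
→ Helmert 7p (PV): X=-2901161.6179, Y=-3318886.0561, Z=4598342.6966

X=-2901161.6179 m, Y=-3318886.0561 m, Z=4598342.6966 m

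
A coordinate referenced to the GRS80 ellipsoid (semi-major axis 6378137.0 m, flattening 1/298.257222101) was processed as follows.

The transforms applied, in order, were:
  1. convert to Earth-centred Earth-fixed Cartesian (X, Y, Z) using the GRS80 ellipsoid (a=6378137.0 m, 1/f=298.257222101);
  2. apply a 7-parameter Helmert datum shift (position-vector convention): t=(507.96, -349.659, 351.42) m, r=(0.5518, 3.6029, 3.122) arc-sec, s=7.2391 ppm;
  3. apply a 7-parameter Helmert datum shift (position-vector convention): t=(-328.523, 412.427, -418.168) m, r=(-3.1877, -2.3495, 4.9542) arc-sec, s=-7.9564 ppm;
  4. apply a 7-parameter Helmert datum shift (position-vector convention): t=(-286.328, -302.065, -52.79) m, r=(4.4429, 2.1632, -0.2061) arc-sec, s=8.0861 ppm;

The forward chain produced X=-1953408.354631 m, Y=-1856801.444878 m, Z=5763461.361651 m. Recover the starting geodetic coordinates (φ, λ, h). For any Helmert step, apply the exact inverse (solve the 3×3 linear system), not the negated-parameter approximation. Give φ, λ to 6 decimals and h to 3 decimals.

φ=65.087814°, λ=-136.458893°, h=1854.086 m

start: X=-1953408.3546, Y=-1856801.4449, Z=5763461.3617 m
→ Helmert⁻¹: X=-1953164.8232, Y=-1856362.1755, Z=5763487.0495
→ Helmert⁻¹: X=-1952830.7811, Y=-1856831.5498, Z=5763944.6257
→ Helmert⁻¹: X=-1953453.3729, Y=-1856423.4659, Z=5763522.3274
→ geod (Bowring, a=6378137.000): φ=65.08781400°, λ=-136.45889300°, h=1854.0860 m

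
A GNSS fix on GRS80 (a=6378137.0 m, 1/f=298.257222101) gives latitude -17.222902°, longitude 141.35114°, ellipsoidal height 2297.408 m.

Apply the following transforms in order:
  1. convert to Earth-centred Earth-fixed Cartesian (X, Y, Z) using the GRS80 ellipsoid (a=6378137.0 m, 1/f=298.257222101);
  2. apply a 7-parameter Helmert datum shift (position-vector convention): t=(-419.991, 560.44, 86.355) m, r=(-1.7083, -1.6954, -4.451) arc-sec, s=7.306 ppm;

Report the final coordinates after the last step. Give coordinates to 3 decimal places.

start: φ=-17.222902°, λ=141.351140°, h=2297.408 m
→ ECEF (a=6378137.000, f=1/298.257222101): X=-4761001.2998, Y=3807309.2831, Z=-1877090.3242
→ Helmert 7p (PV): X=-4761358.4870, Y=3807984.7317, Z=-1877088.3494

X=-4761358.487 m, Y=3807984.732 m, Z=-1877088.349 m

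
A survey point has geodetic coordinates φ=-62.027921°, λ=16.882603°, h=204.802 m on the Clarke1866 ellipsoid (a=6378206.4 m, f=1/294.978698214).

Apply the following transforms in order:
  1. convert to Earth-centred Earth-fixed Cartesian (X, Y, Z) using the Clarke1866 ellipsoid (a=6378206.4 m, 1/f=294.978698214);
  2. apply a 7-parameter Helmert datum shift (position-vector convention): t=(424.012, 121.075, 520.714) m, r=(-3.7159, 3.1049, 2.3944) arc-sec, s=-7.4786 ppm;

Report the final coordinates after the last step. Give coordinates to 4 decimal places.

X=2870694.3252 m, Y=871184.9519 m, Z=-5609457.4071 m

start: φ=-62.027921°, λ=16.882603°, h=204.802 m
→ ECEF (a=6378206.400, f=1/294.978698214): X=2870386.3381, Y=871138.1353, Z=-5609961.1746
→ Helmert 7p (PV): X=2870694.3252, Y=871184.9519, Z=-5609457.4071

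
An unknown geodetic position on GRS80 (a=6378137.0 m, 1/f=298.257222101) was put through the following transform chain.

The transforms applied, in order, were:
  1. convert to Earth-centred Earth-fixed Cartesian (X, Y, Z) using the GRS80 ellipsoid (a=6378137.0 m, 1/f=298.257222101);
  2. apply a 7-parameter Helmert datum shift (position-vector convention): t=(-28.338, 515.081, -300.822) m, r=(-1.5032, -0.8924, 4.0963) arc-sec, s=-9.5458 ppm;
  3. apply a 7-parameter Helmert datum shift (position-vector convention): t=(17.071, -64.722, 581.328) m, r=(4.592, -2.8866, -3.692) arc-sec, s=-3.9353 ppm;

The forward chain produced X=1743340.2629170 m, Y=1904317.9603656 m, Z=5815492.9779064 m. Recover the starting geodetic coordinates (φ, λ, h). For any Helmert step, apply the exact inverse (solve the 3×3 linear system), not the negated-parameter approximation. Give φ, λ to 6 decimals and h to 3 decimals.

start: X=1743340.2629, Y=1904317.9604, Z=5815492.9779 m
→ Helmert⁻¹: X=1743377.3392, Y=1904550.8363, Z=5814867.7352
→ Helmert⁻¹: X=1743485.2909, Y=1903976.9267, Z=5815230.4006
→ geod (Bowring, a=6378137.000): φ=66.20377600°, λ=47.51944100°, h=2270.5960 m

φ=66.203776°, λ=47.519441°, h=2270.596 m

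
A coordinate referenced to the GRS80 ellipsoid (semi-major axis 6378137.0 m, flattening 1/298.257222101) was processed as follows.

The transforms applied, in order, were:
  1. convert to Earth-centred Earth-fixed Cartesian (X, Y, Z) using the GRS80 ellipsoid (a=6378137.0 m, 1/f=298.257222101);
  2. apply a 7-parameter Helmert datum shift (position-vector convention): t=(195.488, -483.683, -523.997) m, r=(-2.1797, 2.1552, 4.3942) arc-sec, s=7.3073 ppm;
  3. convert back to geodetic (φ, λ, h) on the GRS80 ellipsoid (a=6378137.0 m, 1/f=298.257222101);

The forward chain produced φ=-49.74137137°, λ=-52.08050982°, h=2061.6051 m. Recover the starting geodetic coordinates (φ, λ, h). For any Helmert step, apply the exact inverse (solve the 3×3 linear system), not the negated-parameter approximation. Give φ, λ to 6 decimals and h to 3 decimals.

start: φ=-49.741371°, λ=-52.080510°, h=2061.605 m
→ ECEF (a=6378137.000, f=1/298.257222101): X=2538838.1771, Y=-3258993.5446, Z=-4845821.9796
→ Helmert⁻¹: X=2538605.3476, Y=-3258488.9302, Z=-4845270.4857
→ geod (Bowring, a=6378137.000): φ=-49.74188000°, λ=-52.07875600°, h=1291.0210 m

φ=-49.741880°, λ=-52.078756°, h=1291.021 m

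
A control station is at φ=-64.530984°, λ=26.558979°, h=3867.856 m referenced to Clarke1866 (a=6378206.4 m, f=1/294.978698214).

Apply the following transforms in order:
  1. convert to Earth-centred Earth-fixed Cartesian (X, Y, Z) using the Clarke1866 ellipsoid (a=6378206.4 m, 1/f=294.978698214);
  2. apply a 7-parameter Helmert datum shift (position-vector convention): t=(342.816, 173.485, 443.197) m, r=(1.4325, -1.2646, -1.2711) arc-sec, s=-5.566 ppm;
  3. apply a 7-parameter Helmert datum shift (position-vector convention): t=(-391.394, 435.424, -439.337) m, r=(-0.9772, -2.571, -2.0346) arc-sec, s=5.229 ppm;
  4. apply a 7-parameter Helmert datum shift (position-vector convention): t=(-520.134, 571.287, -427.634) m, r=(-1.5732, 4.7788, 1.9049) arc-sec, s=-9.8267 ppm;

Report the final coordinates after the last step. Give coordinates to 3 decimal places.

start: φ=-64.530984°, λ=26.558979°, h=3867.856 m
→ ECEF (a=6378206.400, f=1/294.978698214): X=2461626.0094, Y=1230486.9196, Z=-5738717.4016
→ Helmert 7p (PV): X=2461997.8904, Y=1230678.2411, Z=-5738218.6253
→ Helmert 7p (PV): X=2461703.0344, Y=1231068.6294, Z=-5738663.1100
→ Helmert 7p (PV): X=2461014.3873, Y=1231606.7844, Z=-5739100.7741

X=2461014.387 m, Y=1231606.784 m, Z=-5739100.774 m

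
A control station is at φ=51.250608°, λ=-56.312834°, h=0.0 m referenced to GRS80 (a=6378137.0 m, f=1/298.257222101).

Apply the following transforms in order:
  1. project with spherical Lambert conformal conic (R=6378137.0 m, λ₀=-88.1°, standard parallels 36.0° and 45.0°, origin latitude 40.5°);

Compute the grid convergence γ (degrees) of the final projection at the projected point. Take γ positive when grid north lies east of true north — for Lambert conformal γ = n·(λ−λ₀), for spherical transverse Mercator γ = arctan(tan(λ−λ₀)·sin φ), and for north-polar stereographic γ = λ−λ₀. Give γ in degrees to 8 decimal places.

start: φ=51.250608°, λ=-56.312834°, h=0.000 m
→ into lcc (λ₀=-88.1°): φ=51.25060800°, λ−λ₀=31.78716600°
convergence γ = 20.66541279°

20.66541279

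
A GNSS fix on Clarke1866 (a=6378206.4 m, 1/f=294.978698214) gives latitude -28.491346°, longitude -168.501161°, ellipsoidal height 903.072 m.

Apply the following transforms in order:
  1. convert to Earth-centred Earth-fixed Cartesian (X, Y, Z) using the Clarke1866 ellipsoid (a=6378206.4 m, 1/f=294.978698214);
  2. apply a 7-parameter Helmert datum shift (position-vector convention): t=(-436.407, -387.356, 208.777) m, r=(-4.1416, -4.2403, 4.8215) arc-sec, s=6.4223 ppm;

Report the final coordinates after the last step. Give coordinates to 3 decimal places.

X=-5498618.854 m, Y=-1119096.422 m, Z=-3024638.257 m

start: φ=-28.491346°, λ=-168.501161°, h=903.072 m
→ ECEF (a=6378206.400, f=1/294.978698214): X=-5498235.4635, Y=-1118512.6244, Z=-3024737.0359
→ Helmert 7p (PV): X=-5498618.8545, Y=-1119096.4217, Z=-3024638.2568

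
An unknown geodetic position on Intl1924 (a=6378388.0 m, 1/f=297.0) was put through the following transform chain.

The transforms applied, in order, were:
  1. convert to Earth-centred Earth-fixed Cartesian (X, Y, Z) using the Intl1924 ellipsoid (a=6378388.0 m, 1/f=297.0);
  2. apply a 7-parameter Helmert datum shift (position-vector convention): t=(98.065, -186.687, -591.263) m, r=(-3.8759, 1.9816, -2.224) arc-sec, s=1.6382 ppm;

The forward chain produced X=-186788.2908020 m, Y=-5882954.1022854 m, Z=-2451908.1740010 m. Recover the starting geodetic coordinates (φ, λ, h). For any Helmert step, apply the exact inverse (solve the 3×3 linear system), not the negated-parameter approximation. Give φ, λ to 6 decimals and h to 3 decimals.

start: X=-186788.2908, Y=-5882954.1023, Z=-2451908.1740 m
→ Helmert⁻¹: X=-186799.0697, Y=-5882713.7278, Z=-2451425.2313
→ geod (Bowring, a=6378388.000): φ=-22.74954800°, λ=-91.81875300°, h=590.7420 m

φ=-22.749548°, λ=-91.818753°, h=590.742 m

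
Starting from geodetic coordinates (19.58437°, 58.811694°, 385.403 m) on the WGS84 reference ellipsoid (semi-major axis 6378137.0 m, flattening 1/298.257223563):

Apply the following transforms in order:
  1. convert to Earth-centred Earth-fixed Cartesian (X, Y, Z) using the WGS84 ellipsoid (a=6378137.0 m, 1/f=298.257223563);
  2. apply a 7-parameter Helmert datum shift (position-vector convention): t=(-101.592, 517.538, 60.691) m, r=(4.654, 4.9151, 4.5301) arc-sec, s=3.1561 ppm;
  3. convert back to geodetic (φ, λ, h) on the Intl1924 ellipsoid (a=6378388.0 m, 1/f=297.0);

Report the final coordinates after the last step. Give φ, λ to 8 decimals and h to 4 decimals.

start: φ=19.584370°, λ=58.811694°, h=385.403 m
→ ECEF (a=6378137.000, f=1/298.257223563): X=3113214.4095, Y=5142896.5842, Z=2124533.1233
→ Helmert 7p (PV): X=3113060.3175, Y=5143450.7915, Z=2124642.3750
→ geod (Bowring, a=6378388.000): φ=19.58462575°, λ=58.81568533°, h=552.7721 m

φ=19.58462575°, λ=58.81568533°, h=552.7721 m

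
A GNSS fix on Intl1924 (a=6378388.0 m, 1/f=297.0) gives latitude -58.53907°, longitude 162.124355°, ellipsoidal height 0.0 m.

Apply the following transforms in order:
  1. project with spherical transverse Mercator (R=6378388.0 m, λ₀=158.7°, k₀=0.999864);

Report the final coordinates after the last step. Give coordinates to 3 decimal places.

E=198880.246 m, N=-6520981.456 m

start: φ=-58.539070°, λ=162.124355°, h=0.000 m
→ tm (R=6378388.0, λ₀=158.7°): E=198880.2459, N=-6520981.4560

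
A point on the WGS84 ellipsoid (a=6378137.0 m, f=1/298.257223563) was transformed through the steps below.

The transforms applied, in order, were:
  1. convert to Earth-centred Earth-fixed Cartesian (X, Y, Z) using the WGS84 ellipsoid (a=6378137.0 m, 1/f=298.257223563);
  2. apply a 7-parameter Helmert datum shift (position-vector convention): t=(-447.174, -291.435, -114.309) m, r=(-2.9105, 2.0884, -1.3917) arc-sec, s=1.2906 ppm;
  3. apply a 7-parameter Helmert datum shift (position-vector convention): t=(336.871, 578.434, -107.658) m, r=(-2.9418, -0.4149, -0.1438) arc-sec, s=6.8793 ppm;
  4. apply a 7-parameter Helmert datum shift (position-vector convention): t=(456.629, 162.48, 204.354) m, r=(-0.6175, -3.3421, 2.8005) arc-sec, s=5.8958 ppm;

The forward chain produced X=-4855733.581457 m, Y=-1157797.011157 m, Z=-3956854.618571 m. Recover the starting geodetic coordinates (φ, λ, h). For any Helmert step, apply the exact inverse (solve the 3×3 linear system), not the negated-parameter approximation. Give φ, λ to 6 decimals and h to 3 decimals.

φ=-38.587369°, λ=-166.586582°, h=262.039 m

start: X=-4855733.5815, Y=-1157797.0112, Z=-3956854.6186 m
→ Helmert⁻¹: X=-4856241.4147, Y=-1157874.8839, Z=-3956960.4236
→ Helmert⁻¹: X=-4856552.0276, Y=-1158392.3010, Z=-3956832.2977
→ Helmert⁻¹: X=-4856050.7108, Y=-1158076.3038, Z=-3956778.3900
→ geod (Bowring, a=6378137.000): φ=-38.58736900°, λ=-166.58658200°, h=262.0390 m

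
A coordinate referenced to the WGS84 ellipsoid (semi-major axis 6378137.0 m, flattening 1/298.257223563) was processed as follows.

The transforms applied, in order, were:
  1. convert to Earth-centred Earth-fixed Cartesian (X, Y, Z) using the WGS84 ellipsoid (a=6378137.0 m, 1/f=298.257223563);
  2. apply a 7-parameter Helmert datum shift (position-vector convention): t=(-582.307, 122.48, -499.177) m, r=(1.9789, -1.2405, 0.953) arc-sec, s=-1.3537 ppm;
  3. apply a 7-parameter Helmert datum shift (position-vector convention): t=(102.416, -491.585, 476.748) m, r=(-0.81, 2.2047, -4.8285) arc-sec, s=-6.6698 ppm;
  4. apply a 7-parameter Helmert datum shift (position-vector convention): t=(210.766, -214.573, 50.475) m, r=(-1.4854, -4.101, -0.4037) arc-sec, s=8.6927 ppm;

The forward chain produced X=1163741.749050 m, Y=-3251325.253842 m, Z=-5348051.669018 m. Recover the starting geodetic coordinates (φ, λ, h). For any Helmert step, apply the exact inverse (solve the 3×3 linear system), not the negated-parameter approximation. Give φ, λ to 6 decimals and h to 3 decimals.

start: X=1163741.7490, Y=-3251325.2538, Z=-5348051.6690 m
→ Helmert⁻¹: X=1163420.8997, Y=-3251041.6292, Z=-5348102.1985
→ Helmert⁻¹: X=1163459.5048, Y=-3250523.4852, Z=-5348614.9496
→ Helmert⁻¹: X=1163996.2043, Y=-3250707.0531, Z=-5348098.8255
→ geod (Bowring, a=6378137.000): φ=-57.32808000°, λ=-70.29883500°, h=2836.4810 m

φ=-57.328080°, λ=-70.298835°, h=2836.481 m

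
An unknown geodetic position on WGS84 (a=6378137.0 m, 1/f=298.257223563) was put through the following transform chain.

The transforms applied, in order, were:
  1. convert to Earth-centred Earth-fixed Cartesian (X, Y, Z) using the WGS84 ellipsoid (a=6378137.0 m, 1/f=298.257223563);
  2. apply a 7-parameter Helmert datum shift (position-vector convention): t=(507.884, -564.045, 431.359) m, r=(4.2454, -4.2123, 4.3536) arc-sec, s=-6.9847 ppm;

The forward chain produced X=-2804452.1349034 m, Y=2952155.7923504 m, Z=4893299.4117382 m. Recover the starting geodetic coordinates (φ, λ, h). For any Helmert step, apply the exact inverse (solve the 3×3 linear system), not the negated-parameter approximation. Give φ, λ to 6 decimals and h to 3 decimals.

start: X=-2804452.1349, Y=2952155.7924, Z=4893299.4117 m
→ Helmert⁻¹: X=-2804817.3626, Y=2952900.3692, Z=4892898.7302
→ geod (Bowring, a=6378137.000): φ=50.41635300°, λ=133.52673200°, h=609.7530 m

φ=50.416353°, λ=133.526732°, h=609.753 m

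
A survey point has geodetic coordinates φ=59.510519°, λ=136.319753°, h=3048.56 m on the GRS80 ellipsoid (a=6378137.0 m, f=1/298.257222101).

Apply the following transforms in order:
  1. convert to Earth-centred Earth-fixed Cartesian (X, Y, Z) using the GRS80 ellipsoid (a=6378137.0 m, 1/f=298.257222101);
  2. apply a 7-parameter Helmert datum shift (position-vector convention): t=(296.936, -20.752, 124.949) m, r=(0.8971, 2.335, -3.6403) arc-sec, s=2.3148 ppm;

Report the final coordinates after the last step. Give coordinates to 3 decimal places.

start: φ=59.510519°, λ=136.319753°, h=3048.560 m
→ ECEF (a=6378137.000, f=1/298.257222101): X=-2347351.1989, Y=2241629.7523, Z=5475636.6756
→ Helmert 7p (PV): X=-2346958.1482, Y=2241631.8019, Z=5475810.6221

X=-2346958.148 m, Y=2241631.802 m, Z=5475810.622 m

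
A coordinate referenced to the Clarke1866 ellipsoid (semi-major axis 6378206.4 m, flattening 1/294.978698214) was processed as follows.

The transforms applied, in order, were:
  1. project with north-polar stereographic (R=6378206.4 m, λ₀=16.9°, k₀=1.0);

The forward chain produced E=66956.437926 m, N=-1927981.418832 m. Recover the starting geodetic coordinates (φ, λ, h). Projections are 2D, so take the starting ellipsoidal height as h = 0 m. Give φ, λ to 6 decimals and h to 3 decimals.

φ=72.800723°, λ=18.889013°, h=0.000 m

start: E=66956.4379, N=-1927981.4188 m
→ stereo⁻¹: φ=72.80072300°, λ=18.88901300°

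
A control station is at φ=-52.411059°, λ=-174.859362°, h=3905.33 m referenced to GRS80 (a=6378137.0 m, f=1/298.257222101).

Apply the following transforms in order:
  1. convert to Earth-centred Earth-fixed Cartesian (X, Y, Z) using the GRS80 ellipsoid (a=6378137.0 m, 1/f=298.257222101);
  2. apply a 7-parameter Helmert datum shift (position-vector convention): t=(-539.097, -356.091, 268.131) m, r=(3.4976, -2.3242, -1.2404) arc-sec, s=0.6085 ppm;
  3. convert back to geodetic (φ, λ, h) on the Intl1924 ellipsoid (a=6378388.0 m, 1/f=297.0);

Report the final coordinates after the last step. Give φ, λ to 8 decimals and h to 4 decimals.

start: φ=-52.411059°, λ=-174.859362°, h=3905.330 m
→ ECEF (a=6378137.000, f=1/298.257222101): X=-3885507.5796, Y=-349550.3022, Z=-5033928.1947
→ Helmert 7p (PV): X=-3885994.4204, Y=-349797.8803, Z=-5033712.8362
→ geod (Bowring, a=6378388.000): φ=-52.40706453°, λ=-174.85638156°, h=3850.3025 m

φ=-52.40706453°, λ=-174.85638156°, h=3850.3025 m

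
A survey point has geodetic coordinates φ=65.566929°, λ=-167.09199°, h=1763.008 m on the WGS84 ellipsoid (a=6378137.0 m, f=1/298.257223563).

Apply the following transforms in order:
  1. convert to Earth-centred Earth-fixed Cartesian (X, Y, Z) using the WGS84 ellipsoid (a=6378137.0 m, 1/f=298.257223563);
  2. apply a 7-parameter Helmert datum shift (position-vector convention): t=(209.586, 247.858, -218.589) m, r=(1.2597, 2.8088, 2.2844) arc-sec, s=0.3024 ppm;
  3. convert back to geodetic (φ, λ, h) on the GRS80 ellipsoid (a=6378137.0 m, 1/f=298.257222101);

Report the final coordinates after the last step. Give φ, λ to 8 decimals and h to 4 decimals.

φ=65.56891731°, λ=-167.09444616°, h=1458.7133 m

start: φ=65.566929°, λ=-167.091990°, h=1763.008 m
→ ECEF (a=6378137.000, f=1/298.257223563): X=-2579397.1177, Y=-591140.3325, Z=5785745.1364
→ Helmert 7p (PV): X=-2579102.9777, Y=-590956.5550, Z=5785559.8116
→ geod (Bowring, a=6378137.000): φ=65.56891731°, λ=-167.09444616°, h=1458.7133 m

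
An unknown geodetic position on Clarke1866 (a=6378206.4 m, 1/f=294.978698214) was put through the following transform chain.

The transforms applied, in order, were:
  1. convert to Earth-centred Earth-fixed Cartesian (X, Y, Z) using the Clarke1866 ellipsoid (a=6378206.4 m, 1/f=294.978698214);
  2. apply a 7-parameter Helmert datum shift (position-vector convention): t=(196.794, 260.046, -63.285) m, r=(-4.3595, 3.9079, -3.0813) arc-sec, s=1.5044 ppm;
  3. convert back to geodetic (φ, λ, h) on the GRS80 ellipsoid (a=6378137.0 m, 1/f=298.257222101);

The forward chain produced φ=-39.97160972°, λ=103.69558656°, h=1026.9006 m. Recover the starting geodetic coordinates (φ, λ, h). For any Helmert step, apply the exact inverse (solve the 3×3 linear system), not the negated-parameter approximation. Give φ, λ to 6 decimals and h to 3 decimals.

start: φ=-39.971610°, λ=103.695587°, h=1026.901 m
→ ECEF (a=6378137.000, f=1/298.257222101): X=-1159079.5649, Y=4756327.6756, Z=-4076229.9600
→ Helmert⁻¹: X=-1159268.4390, Y=4756129.3066, Z=-4076081.9834
→ geod (Bowring, a=6378206.400): φ=-39.97355300°, λ=103.69828400°, h=847.0070 m

φ=-39.973553°, λ=103.698284°, h=847.007 m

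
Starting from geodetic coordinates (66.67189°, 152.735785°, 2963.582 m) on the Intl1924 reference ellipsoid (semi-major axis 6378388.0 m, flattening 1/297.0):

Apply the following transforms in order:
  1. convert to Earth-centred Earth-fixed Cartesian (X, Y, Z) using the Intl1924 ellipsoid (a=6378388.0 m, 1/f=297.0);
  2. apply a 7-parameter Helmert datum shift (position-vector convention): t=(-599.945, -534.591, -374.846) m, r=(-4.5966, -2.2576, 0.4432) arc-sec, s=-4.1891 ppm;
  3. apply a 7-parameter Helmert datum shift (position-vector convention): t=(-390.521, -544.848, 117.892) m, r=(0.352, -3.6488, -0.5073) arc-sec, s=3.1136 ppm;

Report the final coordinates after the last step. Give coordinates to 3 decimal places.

start: φ=66.671890°, λ=152.735785°, h=2963.582 m
→ ECEF (a=6378388.000, f=1/297.0): X=-2252640.9724, Y=1160893.5525, Z=5836874.5900
→ Helmert 7p (PV): X=-2253297.8605, Y=1160479.3321, Z=5836424.7670
→ Helmert 7p (PV): X=-2253795.7892, Y=1159933.6791, Z=5836522.9510

X=-2253795.789 m, Y=1159933.679 m, Z=5836522.951 m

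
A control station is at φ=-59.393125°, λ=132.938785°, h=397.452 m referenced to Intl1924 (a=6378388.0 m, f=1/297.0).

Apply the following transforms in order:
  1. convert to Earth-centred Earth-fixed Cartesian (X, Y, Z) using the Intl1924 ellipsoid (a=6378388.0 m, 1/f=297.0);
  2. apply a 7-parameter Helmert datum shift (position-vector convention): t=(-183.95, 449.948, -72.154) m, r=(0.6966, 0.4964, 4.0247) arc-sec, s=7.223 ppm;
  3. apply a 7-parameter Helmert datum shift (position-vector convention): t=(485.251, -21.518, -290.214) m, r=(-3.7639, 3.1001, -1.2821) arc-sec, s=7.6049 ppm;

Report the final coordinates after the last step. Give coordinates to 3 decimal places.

start: φ=-59.393125°, λ=132.938785°, h=397.452 m
→ ECEF (a=6378388.000, f=1/297.0): X=-2217933.1529, Y=2383542.6410, Z=-5466821.6586
→ Helmert 7p (PV): X=-2218192.7884, Y=2383984.9908, Z=-5466919.9120
→ Helmert 7p (PV): X=-2217791.7549, Y=2383895.6302, Z=-5467261.8654

X=-2217791.755 m, Y=2383895.630 m, Z=-5467261.865 m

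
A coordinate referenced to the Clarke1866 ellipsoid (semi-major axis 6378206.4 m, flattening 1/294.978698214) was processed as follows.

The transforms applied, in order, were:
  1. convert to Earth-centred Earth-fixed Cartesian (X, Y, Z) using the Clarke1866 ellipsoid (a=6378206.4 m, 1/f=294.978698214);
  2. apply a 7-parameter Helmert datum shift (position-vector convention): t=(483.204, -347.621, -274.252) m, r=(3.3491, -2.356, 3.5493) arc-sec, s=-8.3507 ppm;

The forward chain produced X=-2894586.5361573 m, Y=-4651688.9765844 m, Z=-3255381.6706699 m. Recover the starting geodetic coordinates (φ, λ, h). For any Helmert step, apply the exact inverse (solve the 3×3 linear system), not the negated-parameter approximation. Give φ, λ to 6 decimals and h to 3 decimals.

φ=-30.886087°, λ=-121.899823°, h=273.719 m

start: X=-2894586.5362, Y=-4651688.9766, Z=-3255381.6707 m
→ Helmert⁻¹: X=-2895211.1344, Y=-4651383.2301, Z=-3255026.0076
→ geod (Bowring, a=6378206.400): φ=-30.88608700°, λ=-121.89982300°, h=273.7190 m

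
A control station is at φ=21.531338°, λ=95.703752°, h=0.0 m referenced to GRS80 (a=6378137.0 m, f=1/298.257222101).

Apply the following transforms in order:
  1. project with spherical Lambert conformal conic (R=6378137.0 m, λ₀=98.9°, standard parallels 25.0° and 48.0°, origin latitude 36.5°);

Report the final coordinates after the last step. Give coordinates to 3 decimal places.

E=-335390.185 m, N=-1646281.126 m

start: φ=21.531338°, λ=95.703752°, h=0.000 m
→ lcc (R=6378137.0, λ₀=98.9°): E=-335390.1854, N=-1646281.1264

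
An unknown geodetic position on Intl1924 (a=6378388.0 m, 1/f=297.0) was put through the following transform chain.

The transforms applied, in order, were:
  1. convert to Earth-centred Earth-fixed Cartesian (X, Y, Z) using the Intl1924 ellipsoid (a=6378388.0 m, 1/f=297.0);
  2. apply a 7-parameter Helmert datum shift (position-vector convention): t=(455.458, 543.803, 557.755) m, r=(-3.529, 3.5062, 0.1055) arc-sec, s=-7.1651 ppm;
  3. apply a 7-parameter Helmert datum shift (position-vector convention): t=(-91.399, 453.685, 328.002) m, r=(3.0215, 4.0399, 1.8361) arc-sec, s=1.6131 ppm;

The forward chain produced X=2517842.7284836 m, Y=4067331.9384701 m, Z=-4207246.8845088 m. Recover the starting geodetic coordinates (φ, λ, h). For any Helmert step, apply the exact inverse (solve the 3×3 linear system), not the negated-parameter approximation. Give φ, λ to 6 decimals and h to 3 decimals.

φ=-41.534815°, λ=58.236196°, h=1379.111 m

start: X=2517842.7285, Y=4067331.9385, Z=-4207246.8845 m
→ Helmert⁻¹: X=2518048.6766, Y=4066787.6431, Z=-4207578.3537
→ Helmert⁻¹: X=2517684.8681, Y=4066343.6835, Z=-4208053.8923
→ geod (Bowring, a=6378388.000): φ=-41.53481500°, λ=58.23619600°, h=1379.1110 m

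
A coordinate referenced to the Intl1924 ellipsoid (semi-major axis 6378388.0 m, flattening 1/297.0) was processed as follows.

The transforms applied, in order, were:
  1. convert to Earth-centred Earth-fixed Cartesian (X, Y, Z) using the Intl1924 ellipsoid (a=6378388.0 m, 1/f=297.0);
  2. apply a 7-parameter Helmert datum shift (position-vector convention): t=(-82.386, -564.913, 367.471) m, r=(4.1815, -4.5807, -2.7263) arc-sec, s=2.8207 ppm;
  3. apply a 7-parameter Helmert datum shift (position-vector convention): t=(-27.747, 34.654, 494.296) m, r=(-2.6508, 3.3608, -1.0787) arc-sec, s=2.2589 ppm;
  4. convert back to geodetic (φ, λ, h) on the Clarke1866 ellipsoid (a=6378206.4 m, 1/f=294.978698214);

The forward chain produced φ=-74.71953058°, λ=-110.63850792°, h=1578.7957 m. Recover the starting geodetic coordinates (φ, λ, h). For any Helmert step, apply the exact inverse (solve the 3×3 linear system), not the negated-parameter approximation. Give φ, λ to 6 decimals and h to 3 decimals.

φ=-74.725004°, λ=-110.640908°, h=1918.788 m

start: φ=-74.719531°, λ=-110.638508°, h=1578.796 m
→ ECEF (a=6378206.400, f=1/294.978698214): X=-594503.3271, Y=-1578428.5738, Z=-6131933.7760
→ Helmert⁻¹: X=-594366.0631, Y=-1578383.9599, Z=-6132444.1884
→ Helmert⁻¹: X=-594397.3396, Y=-1577946.7788, Z=-6132749.1715
→ geod (Bowring, a=6378388.000): φ=-74.72500400°, λ=-110.64090800°, h=1918.7880 m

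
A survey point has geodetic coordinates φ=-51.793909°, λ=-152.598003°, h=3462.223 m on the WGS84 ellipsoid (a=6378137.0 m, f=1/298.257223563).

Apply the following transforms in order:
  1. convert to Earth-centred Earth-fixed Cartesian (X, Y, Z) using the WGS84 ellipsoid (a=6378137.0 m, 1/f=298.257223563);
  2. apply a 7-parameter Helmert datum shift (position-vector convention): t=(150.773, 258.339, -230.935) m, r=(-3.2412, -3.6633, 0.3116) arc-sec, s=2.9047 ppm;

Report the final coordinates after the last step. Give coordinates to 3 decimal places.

start: φ=-51.793909°, λ=-152.598003°, h=3462.223 m
→ ECEF (a=6378137.000, f=1/298.257223563): X=-3511376.1235, Y=-1820279.7754, Z=-4991373.8543
→ Helmert 7p (PV): X=-3511144.1522, Y=-1820110.4620, Z=-4991653.0471

X=-3511144.152 m, Y=-1820110.462 m, Z=-4991653.047 m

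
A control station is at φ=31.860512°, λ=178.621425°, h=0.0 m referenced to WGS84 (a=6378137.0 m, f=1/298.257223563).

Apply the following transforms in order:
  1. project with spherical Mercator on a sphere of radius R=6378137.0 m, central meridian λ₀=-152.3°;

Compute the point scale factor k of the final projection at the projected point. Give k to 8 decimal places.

start: φ=31.860512°, λ=178.621425°, h=0.000 m
→ into merc (λ₀=-152.3°): φ=31.86051200°, λ−λ₀=-29.07857500°
scale k = 1.17739078

1.17739078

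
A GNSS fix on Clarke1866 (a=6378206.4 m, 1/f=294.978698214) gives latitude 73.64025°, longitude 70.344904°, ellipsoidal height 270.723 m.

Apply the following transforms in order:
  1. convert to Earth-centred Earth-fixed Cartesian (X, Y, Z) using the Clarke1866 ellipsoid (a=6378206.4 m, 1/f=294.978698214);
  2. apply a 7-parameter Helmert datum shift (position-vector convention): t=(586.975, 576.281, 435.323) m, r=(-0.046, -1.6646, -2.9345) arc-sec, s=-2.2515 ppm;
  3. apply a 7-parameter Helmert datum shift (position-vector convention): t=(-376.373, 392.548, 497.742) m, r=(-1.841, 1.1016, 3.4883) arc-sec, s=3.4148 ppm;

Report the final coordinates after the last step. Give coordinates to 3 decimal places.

start: φ=73.640250°, λ=70.344904°, h=270.723 m
→ ECEF (a=6378206.400, f=1/294.978698214): X=606194.4086, Y=1697225.3893, Z=6097830.5752
→ Helmert 7p (PV): X=606754.9542, Y=1697790.5846, Z=6098256.6825
→ Helmert 7p (PV): X=606384.5096, Y=1698253.6213, Z=6098756.8548

X=606384.510 m, Y=1698253.621 m, Z=6098756.855 m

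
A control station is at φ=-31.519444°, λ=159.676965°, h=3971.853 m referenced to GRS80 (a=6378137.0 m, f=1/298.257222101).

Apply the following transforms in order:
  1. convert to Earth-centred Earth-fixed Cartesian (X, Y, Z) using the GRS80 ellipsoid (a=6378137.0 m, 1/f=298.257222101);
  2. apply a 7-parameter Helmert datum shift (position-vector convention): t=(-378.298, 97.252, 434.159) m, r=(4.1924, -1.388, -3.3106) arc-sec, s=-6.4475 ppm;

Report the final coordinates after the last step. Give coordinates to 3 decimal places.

start: φ=-31.519444°, λ=159.676965°, h=3971.853 m
→ ECEF (a=6378137.000, f=1/298.257222101): X=-5106505.9434, Y=1891288.1770, Z=-3317201.4844
→ Helmert 7p (PV): X=-5106798.6398, Y=1891522.6178, Z=-3316741.8595

X=-5106798.640 m, Y=1891522.618 m, Z=-3316741.859 m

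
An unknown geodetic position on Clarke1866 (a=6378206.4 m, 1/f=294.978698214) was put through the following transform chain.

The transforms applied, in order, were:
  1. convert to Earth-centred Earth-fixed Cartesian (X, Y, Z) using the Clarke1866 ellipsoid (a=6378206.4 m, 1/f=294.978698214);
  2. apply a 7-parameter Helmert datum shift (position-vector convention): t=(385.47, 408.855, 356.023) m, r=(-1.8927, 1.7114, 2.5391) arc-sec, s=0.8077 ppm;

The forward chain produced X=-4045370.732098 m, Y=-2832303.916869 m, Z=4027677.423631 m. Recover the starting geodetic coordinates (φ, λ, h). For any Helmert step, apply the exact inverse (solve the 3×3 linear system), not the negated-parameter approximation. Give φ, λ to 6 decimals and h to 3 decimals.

start: X=-4045370.7321, Y=-2832303.9169, Z=4027677.4236 m
→ Helmert⁻¹: X=-4045821.2192, Y=-2832697.6346, Z=4027258.5861
→ geod (Bowring, a=6378206.400): φ=39.38491100°, λ=-145.00206100°, h=3182.8840 m

φ=39.384911°, λ=-145.002061°, h=3182.884 m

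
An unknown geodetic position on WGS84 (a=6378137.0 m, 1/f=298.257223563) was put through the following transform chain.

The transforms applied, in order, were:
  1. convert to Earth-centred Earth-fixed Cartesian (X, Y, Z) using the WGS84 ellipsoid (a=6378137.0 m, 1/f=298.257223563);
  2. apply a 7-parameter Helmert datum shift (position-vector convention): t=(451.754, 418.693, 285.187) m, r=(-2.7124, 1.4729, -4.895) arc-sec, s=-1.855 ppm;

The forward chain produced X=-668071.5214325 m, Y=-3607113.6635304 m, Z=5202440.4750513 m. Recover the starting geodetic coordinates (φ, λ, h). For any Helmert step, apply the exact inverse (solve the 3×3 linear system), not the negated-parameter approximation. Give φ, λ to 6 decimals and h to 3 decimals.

start: X=-668071.5214, Y=-3607113.6635, Z=5202440.4751 m
→ Helmert⁻¹: X=-668476.0481, Y=-3607623.3208, Z=5202112.7240
→ geod (Bowring, a=6378137.000): φ=54.98580800°, λ=-100.49758300°, h=1996.9910 m

φ=54.985808°, λ=-100.497583°, h=1996.991 m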